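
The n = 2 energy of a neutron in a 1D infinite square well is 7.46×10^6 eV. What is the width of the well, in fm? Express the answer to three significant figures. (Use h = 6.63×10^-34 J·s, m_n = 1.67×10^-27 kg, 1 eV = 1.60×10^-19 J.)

From E_n = n²h²/(8m_nL²), L = n·h/√(8m_nE_n).
E_2 = 7.46×10^6 eV = 1.194×10^-12 J, so L = 2·6.63×10^-34/√(8·1.67×10^-27·1.194×10^-12) = 1.05×10^-14 m = 10.5 fm.

L = 10.5 fm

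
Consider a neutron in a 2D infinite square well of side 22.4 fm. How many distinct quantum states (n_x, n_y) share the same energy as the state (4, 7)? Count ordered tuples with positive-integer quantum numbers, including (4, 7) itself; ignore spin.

degeneracy = 4

The level has n_x² + n_y² = 65. The ordered positive-integer solutions are (1, 8), (4, 7), (7, 4), (8, 1).
That gives 4 states.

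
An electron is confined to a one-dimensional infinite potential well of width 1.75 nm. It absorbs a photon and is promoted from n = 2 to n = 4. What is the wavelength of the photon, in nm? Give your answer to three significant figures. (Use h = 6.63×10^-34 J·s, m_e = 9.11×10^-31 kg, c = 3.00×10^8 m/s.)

λ = 842 nm

E_1 = h²/(8m_eL²) = 1.969×10^-20 J, so ΔE = (4² − 2²)E_1 = 2.363×10^-19 J.
λ = hc/ΔE = (6.63×10^-34·3.00×10^8)/2.363×10^-19 = 8.42×10^-7 m = 842 nm.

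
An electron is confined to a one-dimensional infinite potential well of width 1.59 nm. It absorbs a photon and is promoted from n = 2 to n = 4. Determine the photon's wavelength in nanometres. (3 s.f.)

E_1 = h²/(8m_eL²) = 2.383×10^-20 J, so ΔE = (4² − 2²)E_1 = 2.860×10^-19 J.
λ = hc/ΔE = (6.626×10^-34·2.998×10^8)/2.860×10^-19 = 6.95×10^-7 m = 695 nm.

λ = 695 nm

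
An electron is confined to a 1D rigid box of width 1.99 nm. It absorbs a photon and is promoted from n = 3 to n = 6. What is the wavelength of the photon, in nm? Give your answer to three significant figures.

E_1 = h²/(8m_eL²) = 1.521×10^-20 J, so ΔE = (6² − 3²)E_1 = 4.107×10^-19 J.
λ = hc/ΔE = (6.626×10^-34·2.998×10^8)/4.107×10^-19 = 4.84×10^-7 m = 484 nm.

λ = 484 nm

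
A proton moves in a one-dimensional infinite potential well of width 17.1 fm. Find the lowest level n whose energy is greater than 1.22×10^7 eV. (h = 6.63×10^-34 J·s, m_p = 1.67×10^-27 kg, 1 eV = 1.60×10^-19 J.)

E_1 = h²/(8m_pL²) = 1.125×10^-13 J = 7.031×10^5 eV.
Need n² > 1.22×10^7/7.031×10^5 = 17.35, i.e. n > 4.165.
The smallest integer satisfying this is n = 5.

n = 5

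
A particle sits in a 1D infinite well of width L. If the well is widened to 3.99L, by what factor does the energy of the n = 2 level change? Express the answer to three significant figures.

0.0628

E_n ∝ 1/L², so the energy scales by 1/3.99² = 0.0628.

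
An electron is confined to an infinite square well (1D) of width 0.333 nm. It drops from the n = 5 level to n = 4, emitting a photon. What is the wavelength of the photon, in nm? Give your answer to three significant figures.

λ = 40.6 nm

E_1 = h²/(8m_eL²) = 5.433×10^-19 J, so ΔE = (5² − 4²)E_1 = 4.890×10^-18 J.
λ = hc/ΔE = (6.626×10^-34·2.998×10^8)/4.890×10^-18 = 4.06×10^-8 m = 40.6 nm.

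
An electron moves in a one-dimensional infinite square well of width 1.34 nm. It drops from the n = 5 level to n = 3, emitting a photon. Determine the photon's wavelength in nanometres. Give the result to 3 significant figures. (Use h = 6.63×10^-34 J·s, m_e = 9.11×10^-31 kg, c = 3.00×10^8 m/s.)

E_1 = h²/(8m_eL²) = 3.359×10^-20 J, so ΔE = (5² − 3²)E_1 = 5.374×10^-19 J.
λ = hc/ΔE = (6.63×10^-34·3.00×10^8)/5.374×10^-19 = 3.70×10^-7 m = 370 nm.

λ = 370 nm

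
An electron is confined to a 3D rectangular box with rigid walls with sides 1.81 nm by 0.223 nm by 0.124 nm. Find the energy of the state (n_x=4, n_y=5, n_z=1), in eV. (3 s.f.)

E = 215 eV

For a 3D rectangular well E = (h²/8m_e)·Σ n_i²/L_i² = (6.626×10^-34)²/(8·9.109×10^-31) · [4²/(1.81 nm)² + 5²/(0.223 nm)² + 1²/(0.124 nm)²].
Evaluating gives E = 3.450×10^-17 J = 215 eV.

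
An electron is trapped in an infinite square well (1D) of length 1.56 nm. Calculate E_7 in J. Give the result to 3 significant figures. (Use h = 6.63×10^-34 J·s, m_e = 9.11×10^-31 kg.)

E_7 = 1.21×10^-18 J

For an infinite well E_n = n²h²/(8m_eL²), so E_1 = h²/(8m_eL²) = (6.63×10^-34)²/(8·9.11×10^-31·(1.56×10^-9 m)²) = 2.478×10^-20 J.
Then E_7 = 7²·E_1 = 49·2.478×10^-20 J = 1.21×10^-18 J.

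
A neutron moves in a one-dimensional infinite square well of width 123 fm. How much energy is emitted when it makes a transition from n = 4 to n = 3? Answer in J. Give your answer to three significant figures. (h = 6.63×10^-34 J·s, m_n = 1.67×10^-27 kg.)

E_1 = h²/(8m_nL²) = 2.175×10^-15 J.
|ΔE| = |4² − 3²|·E_1 = 7·2.175×10^-15 J = 1.52×10^-14 J.

|ΔE| = 1.52×10^-14 J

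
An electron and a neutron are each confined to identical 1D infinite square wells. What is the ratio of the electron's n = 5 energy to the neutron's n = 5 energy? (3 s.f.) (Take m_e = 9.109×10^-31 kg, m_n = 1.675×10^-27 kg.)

1.84×10^3

E_n ∝ 1/m at fixed n and L, so the ratio is m_n/m_e = 1.675×10^-27/9.109×10^-31 = 1.84×10^3.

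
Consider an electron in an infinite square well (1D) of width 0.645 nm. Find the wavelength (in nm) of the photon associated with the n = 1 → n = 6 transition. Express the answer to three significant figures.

E_1 = h²/(8m_eL²) = 1.448×10^-19 J, so ΔE = (6² − 1²)E_1 = 5.068×10^-18 J.
λ = hc/ΔE = (6.626×10^-34·2.998×10^8)/5.068×10^-18 = 3.92×10^-8 m = 39.2 nm.

λ = 39.2 nm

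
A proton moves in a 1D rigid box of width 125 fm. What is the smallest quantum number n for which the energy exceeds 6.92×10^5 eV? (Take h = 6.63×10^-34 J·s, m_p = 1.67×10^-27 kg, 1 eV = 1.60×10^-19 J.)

n = 8

E_1 = h²/(8m_pL²) = 2.106×10^-15 J = 1.316×10^4 eV.
Need n² > 6.92×10^5/1.316×10^4 = 52.58, i.e. n > 7.251.
The smallest integer satisfying this is n = 8.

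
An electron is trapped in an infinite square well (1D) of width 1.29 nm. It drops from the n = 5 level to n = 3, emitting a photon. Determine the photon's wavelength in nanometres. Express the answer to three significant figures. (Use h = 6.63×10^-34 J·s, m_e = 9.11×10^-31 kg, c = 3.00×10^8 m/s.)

E_1 = h²/(8m_eL²) = 3.624×10^-20 J, so ΔE = (5² − 3²)E_1 = 5.798×10^-19 J.
λ = hc/ΔE = (6.63×10^-34·3.00×10^8)/5.798×10^-19 = 3.43×10^-7 m = 343 nm.

λ = 343 nm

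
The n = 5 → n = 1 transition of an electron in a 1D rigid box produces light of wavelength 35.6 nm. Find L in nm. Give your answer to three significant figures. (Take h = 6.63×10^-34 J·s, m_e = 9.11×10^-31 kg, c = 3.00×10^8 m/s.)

The photon carries ΔE = hc/λ = 6.63×10^-34·3.00×10^8/3.56×10^-8 m = 5.587×10^-18 J.
Since ΔE = (5² − 1²)E_1, E_1 = 2.328×10^-19 J, and L = h/√(8m_eE_1) = 5.09×10^-10 m = 0.509 nm.

L = 0.509 nm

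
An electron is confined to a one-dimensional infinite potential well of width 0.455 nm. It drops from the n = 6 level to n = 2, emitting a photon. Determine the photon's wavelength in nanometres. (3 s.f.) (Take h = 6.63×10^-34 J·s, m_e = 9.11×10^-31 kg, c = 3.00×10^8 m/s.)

E_1 = h²/(8m_eL²) = 2.913×10^-19 J, so ΔE = (6² − 2²)E_1 = 9.322×10^-18 J.
λ = hc/ΔE = (6.63×10^-34·3.00×10^8)/9.322×10^-18 = 2.13×10^-8 m = 21.3 nm.

λ = 21.3 nm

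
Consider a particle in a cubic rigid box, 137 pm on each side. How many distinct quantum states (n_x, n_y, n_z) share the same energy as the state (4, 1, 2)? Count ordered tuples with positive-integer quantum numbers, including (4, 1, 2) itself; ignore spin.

degeneracy = 6

The level has n_x² + n_y² + n_z² = 21. The ordered positive-integer solutions are (1, 2, 4), (1, 4, 2), (2, 1, 4), (2, 4, 1), (4, 1, 2), (4, 2, 1).
That gives 6 states.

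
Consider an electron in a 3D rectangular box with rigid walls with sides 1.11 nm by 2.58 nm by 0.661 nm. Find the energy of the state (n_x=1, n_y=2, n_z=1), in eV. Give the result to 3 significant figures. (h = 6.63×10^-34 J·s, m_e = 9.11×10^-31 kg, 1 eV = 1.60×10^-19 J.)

E = 1.40 eV

For a 3D rectangular well E = (h²/8m_e)·Σ n_i²/L_i² = (6.63×10^-34)²/(8·9.11×10^-31) · [1²/(1.11 nm)² + 2²/(2.58 nm)² + 1²/(0.661 nm)²].
Evaluating gives E = 2.232×10^-19 J = 1.40 eV.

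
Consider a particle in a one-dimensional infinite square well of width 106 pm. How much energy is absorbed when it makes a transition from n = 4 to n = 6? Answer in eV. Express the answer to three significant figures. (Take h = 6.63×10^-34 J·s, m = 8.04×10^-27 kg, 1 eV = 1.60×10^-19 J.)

|ΔE| = 0.0760 eV

E_1 = h²/(8mL²) = 6.082×10^-22 J.
|ΔE| = |4² − 6²|·E_1 = 20·6.082×10^-22 J = 1.216×10^-20 J = 0.0760 eV.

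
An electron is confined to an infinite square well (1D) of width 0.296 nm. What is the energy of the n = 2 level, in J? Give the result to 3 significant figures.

For an infinite well E_n = n²h²/(8m_eL²), so E_1 = h²/(8m_eL²) = (6.626×10^-34)²/(8·9.109×10^-31·(2.96×10^-10 m)²) = 6.876×10^-19 J.
Then E_2 = 2²·E_1 = 4·6.876×10^-19 J = 2.75×10^-18 J.

E_2 = 2.75×10^-18 J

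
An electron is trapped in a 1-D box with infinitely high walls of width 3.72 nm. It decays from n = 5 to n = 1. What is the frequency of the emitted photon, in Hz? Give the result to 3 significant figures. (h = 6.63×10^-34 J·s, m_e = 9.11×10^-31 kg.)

E_1 = h²/(8m_eL²) = 4.358×10^-21 J and ΔE = (5² − 1²)E_1 = 1.046×10^-19 J.
f = ΔE/h = 1.046×10^-19/6.63×10^-34 = 1.58×10^14 Hz.

f = 1.58×10^14 Hz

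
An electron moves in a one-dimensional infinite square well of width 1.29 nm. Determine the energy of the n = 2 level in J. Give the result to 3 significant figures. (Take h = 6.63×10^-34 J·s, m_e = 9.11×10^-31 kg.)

For an infinite well E_n = n²h²/(8m_eL²), so E_1 = h²/(8m_eL²) = (6.63×10^-34)²/(8·9.11×10^-31·(1.29×10^-9 m)²) = 3.624×10^-20 J.
Then E_2 = 2²·E_1 = 4·3.624×10^-20 J = 1.45×10^-19 J.

E_2 = 1.45×10^-19 J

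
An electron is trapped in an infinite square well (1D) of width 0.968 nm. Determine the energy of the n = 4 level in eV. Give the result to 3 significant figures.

E_4 = 6.42 eV

For an infinite well E_n = n²h²/(8m_eL²), so E_1 = h²/(8m_eL²) = (6.626×10^-34)²/(8·9.109×10^-31·(9.68×10^-10 m)²) = 6.430×10^-20 J.
Then E_4 = 4²·E_1 = 16·6.430×10^-20 J = 1.029×10^-18 J.
Converting, E_4 = 1.029×10^-18 J / (1.602×10^-19 J/eV) = 6.42 eV.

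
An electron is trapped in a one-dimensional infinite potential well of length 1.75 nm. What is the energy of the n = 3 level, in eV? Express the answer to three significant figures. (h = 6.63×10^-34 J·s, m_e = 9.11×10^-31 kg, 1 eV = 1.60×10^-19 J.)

E_3 = 1.11 eV

For an infinite well E_n = n²h²/(8m_eL²), so E_1 = h²/(8m_eL²) = (6.63×10^-34)²/(8·9.11×10^-31·(1.75×10^-9 m)²) = 1.969×10^-20 J.
Then E_3 = 3²·E_1 = 9·1.969×10^-20 J = 1.772×10^-19 J.
Converting, E_3 = 1.772×10^-19 J / (1.60×10^-19 J/eV) = 1.11 eV.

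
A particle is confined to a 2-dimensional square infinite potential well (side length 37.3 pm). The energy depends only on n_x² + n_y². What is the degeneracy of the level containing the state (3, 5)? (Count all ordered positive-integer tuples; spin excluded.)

degeneracy = 2

The level has n_x² + n_y² = 34. The ordered positive-integer solutions are (3, 5), (5, 3).
That gives 2 states.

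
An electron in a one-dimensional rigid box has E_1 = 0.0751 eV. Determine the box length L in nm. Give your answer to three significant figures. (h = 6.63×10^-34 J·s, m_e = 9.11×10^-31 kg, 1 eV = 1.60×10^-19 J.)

L = 2.24 nm

From E_n = n²h²/(8m_eL²), L = n·h/√(8m_eE_n).
E_1 = 0.0751 eV = 1.202×10^-20 J, so L = 1·6.63×10^-34/√(8·9.11×10^-31·1.202×10^-20) = 2.24×10^-9 m = 2.24 nm.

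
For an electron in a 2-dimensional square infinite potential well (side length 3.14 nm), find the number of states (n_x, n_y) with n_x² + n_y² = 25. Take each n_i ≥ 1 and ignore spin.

The level has n_x² + n_y² = 25. The ordered positive-integer solutions are (3, 4), (4, 3).
That gives 2 states.

degeneracy = 2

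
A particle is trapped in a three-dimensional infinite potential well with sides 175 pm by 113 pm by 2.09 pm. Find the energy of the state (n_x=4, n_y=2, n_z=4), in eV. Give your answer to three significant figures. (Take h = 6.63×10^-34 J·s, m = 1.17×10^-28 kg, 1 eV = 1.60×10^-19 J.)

E = 1.08×10^4 eV

For a 3D rectangular well E = (h²/8m)·Σ n_i²/L_i² = (6.63×10^-34)²/(8·1.17×10^-28) · [4²/(175 pm)² + 2²/(113 pm)² + 4²/(2.09 pm)²].
Evaluating gives E = 1.721×10^-15 J = 1.08×10^4 eV.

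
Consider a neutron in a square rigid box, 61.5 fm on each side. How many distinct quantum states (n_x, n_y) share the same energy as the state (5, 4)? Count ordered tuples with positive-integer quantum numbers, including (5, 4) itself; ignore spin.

The level has n_x² + n_y² = 41. The ordered positive-integer solutions are (4, 5), (5, 4).
That gives 2 states.

degeneracy = 2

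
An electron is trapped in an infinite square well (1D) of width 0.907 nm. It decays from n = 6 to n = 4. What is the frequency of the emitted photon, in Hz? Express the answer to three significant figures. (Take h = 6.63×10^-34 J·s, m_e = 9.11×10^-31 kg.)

f = 2.21×10^15 Hz

E_1 = h²/(8m_eL²) = 7.332×10^-20 J and ΔE = (6² − 4²)E_1 = 1.466×10^-18 J.
f = ΔE/h = 1.466×10^-18/6.63×10^-34 = 2.21×10^15 Hz.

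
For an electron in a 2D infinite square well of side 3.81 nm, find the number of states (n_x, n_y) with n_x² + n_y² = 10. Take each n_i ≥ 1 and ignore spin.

degeneracy = 2

The level has n_x² + n_y² = 10. The ordered positive-integer solutions are (1, 3), (3, 1).
That gives 2 states.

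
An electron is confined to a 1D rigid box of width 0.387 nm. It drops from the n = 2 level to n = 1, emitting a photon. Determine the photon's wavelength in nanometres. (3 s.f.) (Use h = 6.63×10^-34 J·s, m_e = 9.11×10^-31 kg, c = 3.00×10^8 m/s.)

E_1 = h²/(8m_eL²) = 4.027×10^-19 J, so ΔE = (2² − 1²)E_1 = 1.208×10^-18 J.
λ = hc/ΔE = (6.63×10^-34·3.00×10^8)/1.208×10^-18 = 1.65×10^-7 m = 165 nm.

λ = 165 nm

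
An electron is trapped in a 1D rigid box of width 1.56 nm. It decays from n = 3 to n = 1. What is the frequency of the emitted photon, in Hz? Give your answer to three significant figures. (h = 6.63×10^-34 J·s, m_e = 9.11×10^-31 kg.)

f = 2.99×10^14 Hz

E_1 = h²/(8m_eL²) = 2.478×10^-20 J and ΔE = (3² − 1²)E_1 = 1.982×10^-19 J.
f = ΔE/h = 1.982×10^-19/6.63×10^-34 = 2.99×10^14 Hz.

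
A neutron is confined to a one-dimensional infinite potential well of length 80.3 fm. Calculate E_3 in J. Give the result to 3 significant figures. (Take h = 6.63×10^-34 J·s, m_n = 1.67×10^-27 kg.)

For an infinite well E_n = n²h²/(8m_nL²), so E_1 = h²/(8m_nL²) = (6.63×10^-34)²/(8·1.67×10^-27·(8.03×10^-14 m)²) = 5.103×10^-15 J.
Then E_3 = 3²·E_1 = 9·5.103×10^-15 J = 4.59×10^-14 J.

E_3 = 4.59×10^-14 J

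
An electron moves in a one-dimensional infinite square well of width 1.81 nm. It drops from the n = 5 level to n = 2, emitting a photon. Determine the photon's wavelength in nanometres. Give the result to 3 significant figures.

λ = 514 nm

E_1 = h²/(8m_eL²) = 1.839×10^-20 J, so ΔE = (5² − 2²)E_1 = 3.862×10^-19 J.
λ = hc/ΔE = (6.626×10^-34·2.998×10^8)/3.862×10^-19 = 5.14×10^-7 m = 514 nm.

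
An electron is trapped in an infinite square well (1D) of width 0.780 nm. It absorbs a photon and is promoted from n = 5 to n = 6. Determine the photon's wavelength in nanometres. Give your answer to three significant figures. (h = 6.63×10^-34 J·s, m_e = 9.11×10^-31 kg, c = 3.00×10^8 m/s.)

E_1 = h²/(8m_eL²) = 9.914×10^-20 J, so ΔE = (6² − 5²)E_1 = 1.091×10^-18 J.
λ = hc/ΔE = (6.63×10^-34·3.00×10^8)/1.091×10^-18 = 1.82×10^-7 m = 182 nm.

λ = 182 nm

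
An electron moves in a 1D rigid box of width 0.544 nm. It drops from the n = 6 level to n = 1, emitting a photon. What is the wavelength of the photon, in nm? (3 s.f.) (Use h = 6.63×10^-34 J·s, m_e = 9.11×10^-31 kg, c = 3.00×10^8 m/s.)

λ = 27.9 nm

E_1 = h²/(8m_eL²) = 2.038×10^-19 J, so ΔE = (6² − 1²)E_1 = 7.133×10^-18 J.
λ = hc/ΔE = (6.63×10^-34·3.00×10^8)/7.133×10^-18 = 2.79×10^-8 m = 27.9 nm.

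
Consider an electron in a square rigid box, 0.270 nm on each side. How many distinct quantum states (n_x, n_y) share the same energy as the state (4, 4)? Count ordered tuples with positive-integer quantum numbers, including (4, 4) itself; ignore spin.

The level has n_x² + n_y² = 32. The ordered positive-integer solutions are (4, 4).
That gives 1 state.

degeneracy = 1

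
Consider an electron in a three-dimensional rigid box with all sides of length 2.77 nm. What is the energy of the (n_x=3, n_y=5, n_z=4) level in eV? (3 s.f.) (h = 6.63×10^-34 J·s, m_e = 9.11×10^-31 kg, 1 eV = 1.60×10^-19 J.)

For a 3D rectangular well E = (h²/8m_e)·Σ n_i²/L_i² = (6.63×10^-34)²/(8·9.11×10^-31) · [3²/(2.77 nm)² + 5²/(2.77 nm)² + 4²/(2.77 nm)²].
Evaluating gives E = 3.930×10^-19 J = 2.46 eV.

E = 2.46 eV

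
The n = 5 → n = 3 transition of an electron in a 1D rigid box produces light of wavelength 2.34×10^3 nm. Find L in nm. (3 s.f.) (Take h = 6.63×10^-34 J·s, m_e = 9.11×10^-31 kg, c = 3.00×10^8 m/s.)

L = 3.37 nm

The photon carries ΔE = hc/λ = 6.63×10^-34·3.00×10^8/2.34×10^-6 m = 8.500×10^-20 J.
Since ΔE = (5² − 3²)E_1, E_1 = 5.313×10^-21 J, and L = h/√(8m_eE_1) = 3.37×10^-9 m = 3.37 nm.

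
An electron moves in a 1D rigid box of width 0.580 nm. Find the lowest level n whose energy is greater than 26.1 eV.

n = 5

E_1 = h²/(8m_eL²) = 1.791×10^-19 J = 1.118 eV.
Need n² > 26.1/1.118 = 23.35, i.e. n > 4.832.
The smallest integer satisfying this is n = 5.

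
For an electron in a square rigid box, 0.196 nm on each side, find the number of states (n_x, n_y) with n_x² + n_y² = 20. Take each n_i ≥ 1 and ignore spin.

The level has n_x² + n_y² = 20. The ordered positive-integer solutions are (2, 4), (4, 2).
That gives 2 states.

degeneracy = 2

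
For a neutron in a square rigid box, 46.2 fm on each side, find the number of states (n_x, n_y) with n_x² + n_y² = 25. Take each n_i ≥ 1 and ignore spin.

degeneracy = 2

The level has n_x² + n_y² = 25. The ordered positive-integer solutions are (3, 4), (4, 3).
That gives 2 states.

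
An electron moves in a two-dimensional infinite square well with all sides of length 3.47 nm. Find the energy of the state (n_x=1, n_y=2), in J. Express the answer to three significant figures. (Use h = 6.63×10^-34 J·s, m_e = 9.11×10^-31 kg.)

For a 2D rectangular well E = (h²/8m_e)·Σ n_i²/L_i² = (6.63×10^-34)²/(8·9.11×10^-31) · [1²/(3.47 nm)² + 2²/(3.47 nm)²].
Evaluating gives E = 2.50×10^-20 J.

E = 2.50×10^-20 J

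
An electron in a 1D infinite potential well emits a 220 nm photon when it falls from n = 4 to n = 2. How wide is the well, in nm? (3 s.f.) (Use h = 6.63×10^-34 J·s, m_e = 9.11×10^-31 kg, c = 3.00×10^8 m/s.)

L = 0.895 nm

The photon carries ΔE = hc/λ = 6.63×10^-34·3.00×10^8/2.20×10^-7 m = 9.041×10^-19 J.
Since ΔE = (4² − 2²)E_1, E_1 = 7.534×10^-20 J, and L = h/√(8m_eE_1) = 8.95×10^-10 m = 0.895 nm.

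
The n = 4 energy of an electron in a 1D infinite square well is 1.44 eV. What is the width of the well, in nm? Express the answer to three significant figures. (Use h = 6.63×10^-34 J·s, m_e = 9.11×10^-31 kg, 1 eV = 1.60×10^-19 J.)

From E_n = n²h²/(8m_eL²), L = n·h/√(8m_eE_n).
E_4 = 1.44 eV = 2.304×10^-19 J, so L = 4·6.63×10^-34/√(8·9.11×10^-31·2.304×10^-19) = 2.05×10^-9 m = 2.05 nm.

L = 2.05 nm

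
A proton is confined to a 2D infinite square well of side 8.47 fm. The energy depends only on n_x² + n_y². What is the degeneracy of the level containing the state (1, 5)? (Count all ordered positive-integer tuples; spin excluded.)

degeneracy = 2

The level has n_x² + n_y² = 26. The ordered positive-integer solutions are (1, 5), (5, 1).
That gives 2 states.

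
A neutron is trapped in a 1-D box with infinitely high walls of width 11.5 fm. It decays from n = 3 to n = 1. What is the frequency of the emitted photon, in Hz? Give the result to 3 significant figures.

E_1 = h²/(8m_nL²) = 2.477×10^-13 J and ΔE = (3² − 1²)E_1 = 1.982×10^-12 J.
f = ΔE/h = 1.982×10^-12/6.626×10^-34 = 2.99×10^21 Hz.

f = 2.99×10^21 Hz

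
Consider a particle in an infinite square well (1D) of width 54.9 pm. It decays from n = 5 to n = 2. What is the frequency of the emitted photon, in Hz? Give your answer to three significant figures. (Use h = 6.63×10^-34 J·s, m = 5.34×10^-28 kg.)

E_1 = h²/(8mL²) = 3.414×10^-20 J and ΔE = (5² − 2²)E_1 = 7.169×10^-19 J.
f = ΔE/h = 7.169×10^-19/6.63×10^-34 = 1.08×10^15 Hz.

f = 1.08×10^15 Hz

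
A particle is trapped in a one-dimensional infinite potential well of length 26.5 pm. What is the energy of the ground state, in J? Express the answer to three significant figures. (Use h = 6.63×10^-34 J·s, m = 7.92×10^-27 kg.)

E_1 = 9.88×10^-21 J

For an infinite well E_n = n²h²/(8mL²), so E_1 = h²/(8mL²) = (6.63×10^-34)²/(8·7.92×10^-27·(2.65×10^-11 m)²) = 9.879×10^-21 J.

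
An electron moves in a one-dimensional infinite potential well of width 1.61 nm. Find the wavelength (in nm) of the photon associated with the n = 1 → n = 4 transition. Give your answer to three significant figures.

λ = 570 nm

E_1 = h²/(8m_eL²) = 2.324×10^-20 J, so ΔE = (4² − 1²)E_1 = 3.486×10^-19 J.
λ = hc/ΔE = (6.626×10^-34·2.998×10^8)/3.486×10^-19 = 5.70×10^-7 m = 570 nm.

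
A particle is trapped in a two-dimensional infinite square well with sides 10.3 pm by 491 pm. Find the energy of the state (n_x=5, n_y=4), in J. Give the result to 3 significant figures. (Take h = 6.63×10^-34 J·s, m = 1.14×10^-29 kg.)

For a 2D rectangular well E = (h²/8m)·Σ n_i²/L_i² = (6.63×10^-34)²/(8·1.14×10^-29) · [5²/(10.3 pm)² + 4²/(491 pm)²].
Evaluating gives E = 1.14×10^-15 J.

E = 1.14×10^-15 J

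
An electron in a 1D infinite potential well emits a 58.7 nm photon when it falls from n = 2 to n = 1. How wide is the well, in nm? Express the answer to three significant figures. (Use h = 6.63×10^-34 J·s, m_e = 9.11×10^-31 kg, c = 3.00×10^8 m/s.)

L = 0.231 nm

The photon carries ΔE = hc/λ = 6.63×10^-34·3.00×10^8/5.87×10^-8 m = 3.388×10^-18 J.
Since ΔE = (2² − 1²)E_1, E_1 = 1.129×10^-18 J, and L = h/√(8m_eE_1) = 2.31×10^-10 m = 0.231 nm.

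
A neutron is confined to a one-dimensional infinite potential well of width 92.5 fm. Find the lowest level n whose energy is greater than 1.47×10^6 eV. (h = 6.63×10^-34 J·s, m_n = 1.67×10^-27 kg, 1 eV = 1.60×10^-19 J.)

n = 8

E_1 = h²/(8m_nL²) = 3.845×10^-15 J = 2.403×10^4 eV.
Need n² > 1.47×10^6/2.403×10^4 = 61.17, i.e. n > 7.821.
The smallest integer satisfying this is n = 8.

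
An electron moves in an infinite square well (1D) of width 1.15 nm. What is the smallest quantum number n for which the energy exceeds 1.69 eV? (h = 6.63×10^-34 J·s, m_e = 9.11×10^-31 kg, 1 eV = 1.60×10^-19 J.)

E_1 = h²/(8m_eL²) = 4.561×10^-20 J = 0.2851 eV.
Need n² > 1.69/0.2851 = 5.928, i.e. n > 2.435.
The smallest integer satisfying this is n = 3.

n = 3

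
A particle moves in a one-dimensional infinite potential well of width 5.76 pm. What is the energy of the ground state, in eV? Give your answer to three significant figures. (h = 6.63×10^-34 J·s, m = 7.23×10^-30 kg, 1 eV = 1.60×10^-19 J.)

E_1 = 1.43×10^3 eV

For an infinite well E_n = n²h²/(8mL²), so E_1 = h²/(8mL²) = (6.63×10^-34)²/(8·7.23×10^-30·(5.76×10^-12 m)²) = 2.291×10^-16 J.
Converting, E_1 = 2.291×10^-16 J / (1.60×10^-19 J/eV) = 1.43×10^3 eV.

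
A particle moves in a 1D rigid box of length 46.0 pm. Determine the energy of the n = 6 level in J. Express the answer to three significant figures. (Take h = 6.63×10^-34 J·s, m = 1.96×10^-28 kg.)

E_6 = 4.77×10^-18 J

For an infinite well E_n = n²h²/(8mL²), so E_1 = h²/(8mL²) = (6.63×10^-34)²/(8·1.96×10^-28·(4.60×10^-11 m)²) = 1.325×10^-19 J.
Then E_6 = 6²·E_1 = 36·1.325×10^-19 J = 4.77×10^-18 J.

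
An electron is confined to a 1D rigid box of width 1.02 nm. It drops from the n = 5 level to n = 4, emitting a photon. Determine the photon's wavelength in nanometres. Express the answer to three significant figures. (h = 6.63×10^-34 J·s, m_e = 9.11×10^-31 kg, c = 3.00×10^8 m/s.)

E_1 = h²/(8m_eL²) = 5.797×10^-20 J, so ΔE = (5² − 4²)E_1 = 5.217×10^-19 J.
λ = hc/ΔE = (6.63×10^-34·3.00×10^8)/5.217×10^-19 = 3.81×10^-7 m = 381 nm.

λ = 381 nm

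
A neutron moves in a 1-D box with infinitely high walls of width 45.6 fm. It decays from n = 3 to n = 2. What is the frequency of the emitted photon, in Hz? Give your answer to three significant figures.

E_1 = h²/(8m_nL²) = 1.576×10^-14 J and ΔE = (3² − 2²)E_1 = 7.880×10^-14 J.
f = ΔE/h = 7.880×10^-14/6.626×10^-34 = 1.19×10^20 Hz.

f = 1.19×10^20 Hz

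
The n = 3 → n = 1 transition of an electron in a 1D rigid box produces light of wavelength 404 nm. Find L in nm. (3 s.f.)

The photon carries ΔE = hc/λ = 6.626×10^-34·2.998×10^8/4.04×10^-7 m = 4.917×10^-19 J.
Since ΔE = (3² − 1²)E_1, E_1 = 6.146×10^-20 J, and L = h/√(8m_eE_1) = 9.90×10^-10 m = 0.990 nm.

L = 0.990 nm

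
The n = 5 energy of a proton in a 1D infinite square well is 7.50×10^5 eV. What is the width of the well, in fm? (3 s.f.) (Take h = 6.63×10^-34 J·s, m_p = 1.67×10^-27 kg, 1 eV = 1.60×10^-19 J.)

From E_n = n²h²/(8m_pL²), L = n·h/√(8m_pE_n).
E_5 = 7.50×10^5 eV = 1.200×10^-13 J, so L = 5·6.63×10^-34/√(8·1.67×10^-27·1.200×10^-13) = 8.28×10^-14 m = 82.8 fm.

L = 82.8 fm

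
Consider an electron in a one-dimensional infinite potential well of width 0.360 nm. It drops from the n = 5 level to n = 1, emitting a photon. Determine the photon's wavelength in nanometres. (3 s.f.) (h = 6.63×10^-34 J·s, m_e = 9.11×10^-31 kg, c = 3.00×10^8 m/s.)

E_1 = h²/(8m_eL²) = 4.654×10^-19 J, so ΔE = (5² − 1²)E_1 = 1.117×10^-17 J.
λ = hc/ΔE = (6.63×10^-34·3.00×10^8)/1.117×10^-17 = 1.78×10^-8 m = 17.8 nm.

λ = 17.8 nm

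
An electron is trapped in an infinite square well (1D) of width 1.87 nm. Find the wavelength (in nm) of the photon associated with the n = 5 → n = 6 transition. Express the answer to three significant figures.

E_1 = h²/(8m_eL²) = 1.723×10^-20 J, so ΔE = (6² − 5²)E_1 = 1.895×10^-19 J.
λ = hc/ΔE = (6.626×10^-34·2.998×10^8)/1.895×10^-19 = 1.05×10^-6 m = 1.05×10^3 nm.

λ = 1.05×10^3 nm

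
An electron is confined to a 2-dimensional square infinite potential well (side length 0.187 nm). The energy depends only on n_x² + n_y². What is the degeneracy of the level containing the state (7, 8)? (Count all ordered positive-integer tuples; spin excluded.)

degeneracy = 2

The level has n_x² + n_y² = 113. The ordered positive-integer solutions are (7, 8), (8, 7).
That gives 2 states.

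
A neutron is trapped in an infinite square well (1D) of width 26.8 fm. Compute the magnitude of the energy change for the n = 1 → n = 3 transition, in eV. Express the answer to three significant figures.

E_1 = h²/(8m_nL²) = 4.562×10^-14 J.
|ΔE| = |1² − 3²|·E_1 = 8·4.562×10^-14 J = 3.650×10^-13 J = 2.28×10^6 eV.

|ΔE| = 2.28×10^6 eV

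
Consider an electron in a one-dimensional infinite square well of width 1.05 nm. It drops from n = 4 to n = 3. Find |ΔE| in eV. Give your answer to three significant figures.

E_1 = h²/(8m_eL²) = 5.465×10^-20 J.
|ΔE| = |4² − 3²|·E_1 = 7·5.465×10^-20 J = 3.825×10^-19 J = 2.39 eV.

|ΔE| = 2.39 eV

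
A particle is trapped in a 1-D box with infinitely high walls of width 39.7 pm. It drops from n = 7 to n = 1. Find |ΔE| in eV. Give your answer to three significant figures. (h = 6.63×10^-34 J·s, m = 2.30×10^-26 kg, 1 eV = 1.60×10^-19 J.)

E_1 = h²/(8mL²) = 1.516×10^-21 J.
|ΔE| = |7² − 1²|·E_1 = 48·1.516×10^-21 J = 7.277×10^-20 J = 0.455 eV.

|ΔE| = 0.455 eV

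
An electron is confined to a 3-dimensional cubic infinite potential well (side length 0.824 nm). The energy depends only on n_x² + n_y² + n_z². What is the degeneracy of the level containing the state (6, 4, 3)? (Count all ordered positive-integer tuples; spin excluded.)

The level has n_x² + n_y² + n_z² = 61. The ordered positive-integer solutions are (3, 4, 6), (3, 6, 4), (4, 3, 6), (4, 6, 3), (6, 3, 4), (6, 4, 3).
That gives 6 states.

degeneracy = 6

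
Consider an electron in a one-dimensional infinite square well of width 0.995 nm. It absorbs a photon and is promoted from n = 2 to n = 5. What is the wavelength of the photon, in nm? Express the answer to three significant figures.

E_1 = h²/(8m_eL²) = 6.085×10^-20 J, so ΔE = (5² − 2²)E_1 = 1.278×10^-18 J.
λ = hc/ΔE = (6.626×10^-34·2.998×10^8)/1.278×10^-18 = 1.55×10^-7 m = 155 nm.

λ = 155 nm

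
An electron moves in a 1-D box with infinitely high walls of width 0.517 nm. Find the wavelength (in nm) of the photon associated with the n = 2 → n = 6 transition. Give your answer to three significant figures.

λ = 27.5 nm

E_1 = h²/(8m_eL²) = 2.254×10^-19 J, so ΔE = (6² − 2²)E_1 = 7.213×10^-18 J.
λ = hc/ΔE = (6.626×10^-34·2.998×10^8)/7.213×10^-18 = 2.75×10^-8 m = 27.5 nm.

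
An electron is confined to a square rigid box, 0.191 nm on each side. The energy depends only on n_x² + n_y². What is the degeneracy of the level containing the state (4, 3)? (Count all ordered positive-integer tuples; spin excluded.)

degeneracy = 2

The level has n_x² + n_y² = 25. The ordered positive-integer solutions are (3, 4), (4, 3).
That gives 2 states.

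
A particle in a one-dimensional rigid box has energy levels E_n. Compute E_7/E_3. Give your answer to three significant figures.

5.44

E_n ∝ n², so E_7/E_3 = 7²/3² = 49/9 = 5.44.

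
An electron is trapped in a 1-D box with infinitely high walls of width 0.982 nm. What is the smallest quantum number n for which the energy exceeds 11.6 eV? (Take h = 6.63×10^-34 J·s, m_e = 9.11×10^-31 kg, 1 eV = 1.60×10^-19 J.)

n = 6

E_1 = h²/(8m_eL²) = 6.255×10^-20 J = 0.3909 eV.
Need n² > 11.6/0.3909 = 29.68, i.e. n > 5.448.
The smallest integer satisfying this is n = 6.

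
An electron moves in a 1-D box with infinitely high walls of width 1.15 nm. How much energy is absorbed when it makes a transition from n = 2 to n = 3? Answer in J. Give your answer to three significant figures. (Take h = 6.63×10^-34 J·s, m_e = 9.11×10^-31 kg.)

|ΔE| = 2.28×10^-19 J

E_1 = h²/(8m_eL²) = 4.561×10^-20 J.
|ΔE| = |2² − 3²|·E_1 = 5·4.561×10^-20 J = 2.28×10^-19 J.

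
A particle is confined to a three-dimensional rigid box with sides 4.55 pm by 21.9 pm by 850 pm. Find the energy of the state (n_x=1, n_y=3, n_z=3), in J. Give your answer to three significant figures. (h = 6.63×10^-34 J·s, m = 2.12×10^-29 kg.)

For a 3D rectangular well E = (h²/8m)·Σ n_i²/L_i² = (6.63×10^-34)²/(8·2.12×10^-29) · [1²/(4.55 pm)² + 3²/(21.9 pm)² + 3²/(850 pm)²].
Evaluating gives E = 1.74×10^-16 J.

E = 1.74×10^-16 J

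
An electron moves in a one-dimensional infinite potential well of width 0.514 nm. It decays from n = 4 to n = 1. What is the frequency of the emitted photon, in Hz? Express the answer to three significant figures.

E_1 = h²/(8m_eL²) = 2.280×10^-19 J and ΔE = (4² − 1²)E_1 = 3.420×10^-18 J.
f = ΔE/h = 3.420×10^-18/6.626×10^-34 = 5.16×10^15 Hz.

f = 5.16×10^15 Hz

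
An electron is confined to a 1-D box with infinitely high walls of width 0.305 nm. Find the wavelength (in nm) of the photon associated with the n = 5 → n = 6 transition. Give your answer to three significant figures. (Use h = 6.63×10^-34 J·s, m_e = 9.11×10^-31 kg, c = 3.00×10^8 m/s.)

E_1 = h²/(8m_eL²) = 6.484×10^-19 J, so ΔE = (6² − 5²)E_1 = 7.132×10^-18 J.
λ = hc/ΔE = (6.63×10^-34·3.00×10^8)/7.132×10^-18 = 2.79×10^-8 m = 27.9 nm.

λ = 27.9 nm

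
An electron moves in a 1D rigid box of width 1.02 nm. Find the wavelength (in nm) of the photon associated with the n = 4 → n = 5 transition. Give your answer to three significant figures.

E_1 = h²/(8m_eL²) = 5.791×10^-20 J, so ΔE = (5² − 4²)E_1 = 5.212×10^-19 J.
λ = hc/ΔE = (6.626×10^-34·2.998×10^8)/5.212×10^-19 = 3.81×10^-7 m = 381 nm.

λ = 381 nm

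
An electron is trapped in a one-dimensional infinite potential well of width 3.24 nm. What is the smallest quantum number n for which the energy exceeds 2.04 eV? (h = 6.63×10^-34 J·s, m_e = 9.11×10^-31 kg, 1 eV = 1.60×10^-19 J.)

E_1 = h²/(8m_eL²) = 5.746×10^-21 J = 0.03591 eV.
Need n² > 2.04/0.03591 = 56.81, i.e. n > 7.537.
The smallest integer satisfying this is n = 8.

n = 8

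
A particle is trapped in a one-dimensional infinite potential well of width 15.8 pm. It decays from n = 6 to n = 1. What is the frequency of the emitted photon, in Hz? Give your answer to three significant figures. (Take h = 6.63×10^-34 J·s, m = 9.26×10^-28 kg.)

f = 1.25×10^16 Hz

E_1 = h²/(8mL²) = 2.377×10^-19 J and ΔE = (6² − 1²)E_1 = 8.319×10^-18 J.
f = ΔE/h = 8.319×10^-18/6.63×10^-34 = 1.25×10^16 Hz.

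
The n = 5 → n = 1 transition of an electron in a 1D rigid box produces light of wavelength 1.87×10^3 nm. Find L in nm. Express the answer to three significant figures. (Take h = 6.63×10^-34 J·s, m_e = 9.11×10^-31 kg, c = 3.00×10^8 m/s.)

The photon carries ΔE = hc/λ = 6.63×10^-34·3.00×10^8/1.87×10^-6 m = 1.064×10^-19 J.
Since ΔE = (5² − 1²)E_1, E_1 = 4.433×10^-21 J, and L = h/√(8m_eE_1) = 3.69×10^-9 m = 3.69 nm.

L = 3.69 nm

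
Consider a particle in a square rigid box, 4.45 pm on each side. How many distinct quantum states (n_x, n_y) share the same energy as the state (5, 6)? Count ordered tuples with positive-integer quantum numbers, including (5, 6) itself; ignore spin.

The level has n_x² + n_y² = 61. The ordered positive-integer solutions are (5, 6), (6, 5).
That gives 2 states.

degeneracy = 2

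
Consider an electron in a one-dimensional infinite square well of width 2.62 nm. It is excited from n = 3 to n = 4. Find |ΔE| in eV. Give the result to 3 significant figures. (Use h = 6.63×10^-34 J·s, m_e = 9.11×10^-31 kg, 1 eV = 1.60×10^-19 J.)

E_1 = h²/(8m_eL²) = 8.787×10^-21 J.
|ΔE| = |3² − 4²|·E_1 = 7·8.787×10^-21 J = 6.151×10^-20 J = 0.384 eV.

|ΔE| = 0.384 eV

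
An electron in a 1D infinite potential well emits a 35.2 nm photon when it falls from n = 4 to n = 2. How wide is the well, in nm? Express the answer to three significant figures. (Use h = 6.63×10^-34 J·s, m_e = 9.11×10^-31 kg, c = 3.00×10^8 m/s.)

L = 0.358 nm

The photon carries ΔE = hc/λ = 6.63×10^-34·3.00×10^8/3.52×10^-8 m = 5.651×10^-18 J.
Since ΔE = (4² − 2²)E_1, E_1 = 4.709×10^-19 J, and L = h/√(8m_eE_1) = 3.58×10^-10 m = 0.358 nm.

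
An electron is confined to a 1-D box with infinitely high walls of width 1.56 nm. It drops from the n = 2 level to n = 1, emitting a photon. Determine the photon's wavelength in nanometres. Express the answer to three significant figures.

E_1 = h²/(8m_eL²) = 2.476×10^-20 J, so ΔE = (2² − 1²)E_1 = 7.428×10^-20 J.
λ = hc/ΔE = (6.626×10^-34·2.998×10^8)/7.428×10^-20 = 2.67×10^-6 m = 2.67×10^3 nm.

λ = 2.67×10^3 nm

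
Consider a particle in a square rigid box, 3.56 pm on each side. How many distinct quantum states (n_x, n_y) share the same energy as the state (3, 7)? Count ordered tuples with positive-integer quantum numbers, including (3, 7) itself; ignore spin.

The level has n_x² + n_y² = 58. The ordered positive-integer solutions are (3, 7), (7, 3).
That gives 2 states.

degeneracy = 2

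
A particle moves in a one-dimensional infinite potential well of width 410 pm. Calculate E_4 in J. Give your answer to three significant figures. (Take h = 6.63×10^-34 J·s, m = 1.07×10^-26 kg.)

For an infinite well E_n = n²h²/(8mL²), so E_1 = h²/(8mL²) = (6.63×10^-34)²/(8·1.07×10^-26·(4.10×10^-10 m)²) = 3.055×10^-23 J.
Then E_4 = 4²·E_1 = 16·3.055×10^-23 J = 4.89×10^-22 J.

E_4 = 4.89×10^-22 J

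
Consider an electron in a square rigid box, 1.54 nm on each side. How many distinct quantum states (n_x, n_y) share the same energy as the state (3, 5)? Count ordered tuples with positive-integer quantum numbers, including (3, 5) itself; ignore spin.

degeneracy = 2

The level has n_x² + n_y² = 34. The ordered positive-integer solutions are (3, 5), (5, 3).
That gives 2 states.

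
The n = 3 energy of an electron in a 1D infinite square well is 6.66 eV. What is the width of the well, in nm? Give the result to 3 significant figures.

L = 0.713 nm

From E_n = n²h²/(8m_eL²), L = n·h/√(8m_eE_n).
E_3 = 6.66 eV = 1.067×10^-18 J, so L = 3·6.626×10^-34/√(8·9.109×10^-31·1.067×10^-18) = 7.13×10^-10 m = 0.713 nm.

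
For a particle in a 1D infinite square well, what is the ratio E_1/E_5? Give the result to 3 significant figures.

0.0400

E_n ∝ n², so E_1/E_5 = 1²/5² = 1/25 = 0.0400.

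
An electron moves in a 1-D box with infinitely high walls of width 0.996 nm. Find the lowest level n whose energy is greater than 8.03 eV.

n = 5

E_1 = h²/(8m_eL²) = 6.073×10^-20 J = 0.3791 eV.
Need n² > 8.03/0.3791 = 21.18, i.e. n > 4.602.
The smallest integer satisfying this is n = 5.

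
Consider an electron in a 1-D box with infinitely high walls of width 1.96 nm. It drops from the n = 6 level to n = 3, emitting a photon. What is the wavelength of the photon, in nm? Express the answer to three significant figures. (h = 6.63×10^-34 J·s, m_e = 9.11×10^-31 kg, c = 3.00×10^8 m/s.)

E_1 = h²/(8m_eL²) = 1.570×10^-20 J, so ΔE = (6² − 3²)E_1 = 4.239×10^-19 J.
λ = hc/ΔE = (6.63×10^-34·3.00×10^8)/4.239×10^-19 = 4.69×10^-7 m = 469 nm.

λ = 469 nm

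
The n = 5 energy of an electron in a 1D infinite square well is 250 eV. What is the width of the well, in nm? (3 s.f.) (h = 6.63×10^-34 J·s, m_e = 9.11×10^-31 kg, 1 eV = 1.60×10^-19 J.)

L = 0.194 nm

From E_n = n²h²/(8m_eL²), L = n·h/√(8m_eE_n).
E_5 = 250 eV = 4.000×10^-17 J, so L = 5·6.63×10^-34/√(8·9.11×10^-31·4.000×10^-17) = 1.94×10^-10 m = 0.194 nm.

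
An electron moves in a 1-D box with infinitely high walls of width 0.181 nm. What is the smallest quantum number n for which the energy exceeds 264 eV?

n = 5

E_1 = h²/(8m_eL²) = 1.839×10^-18 J = 11.48 eV.
Need n² > 264/11.48 = 23.00, i.e. n > 4.796.
The smallest integer satisfying this is n = 5.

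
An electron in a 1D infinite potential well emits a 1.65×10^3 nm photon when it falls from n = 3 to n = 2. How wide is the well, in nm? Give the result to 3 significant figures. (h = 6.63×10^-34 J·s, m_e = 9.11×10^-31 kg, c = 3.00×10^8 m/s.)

L = 1.58 nm

The photon carries ΔE = hc/λ = 6.63×10^-34·3.00×10^8/1.65×10^-6 m = 1.205×10^-19 J.
Since ΔE = (3² − 2²)E_1, E_1 = 2.410×10^-20 J, and L = h/√(8m_eE_1) = 1.58×10^-9 m = 1.58 nm.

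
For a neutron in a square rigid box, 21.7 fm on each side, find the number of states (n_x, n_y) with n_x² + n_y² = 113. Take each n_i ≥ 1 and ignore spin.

degeneracy = 2

The level has n_x² + n_y² = 113. The ordered positive-integer solutions are (7, 8), (8, 7).
That gives 2 states.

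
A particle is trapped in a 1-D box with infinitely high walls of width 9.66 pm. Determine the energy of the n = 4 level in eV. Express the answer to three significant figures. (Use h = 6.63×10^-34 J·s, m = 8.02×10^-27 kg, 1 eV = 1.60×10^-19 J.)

For an infinite well E_n = n²h²/(8mL²), so E_1 = h²/(8mL²) = (6.63×10^-34)²/(8·8.02×10^-27·(9.66×10^-12 m)²) = 7.342×10^-20 J.
Then E_4 = 4²·E_1 = 16·7.342×10^-20 J = 1.175×10^-18 J.
Converting, E_4 = 1.175×10^-18 J / (1.60×10^-19 J/eV) = 7.34 eV.

E_4 = 7.34 eV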